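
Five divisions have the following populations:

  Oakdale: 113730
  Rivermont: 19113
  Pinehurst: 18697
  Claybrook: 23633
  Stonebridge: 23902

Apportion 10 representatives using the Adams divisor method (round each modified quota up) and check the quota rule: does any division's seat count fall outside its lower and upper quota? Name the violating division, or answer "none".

none

Standard quotas: Oakdale 5.713, Rivermont 0.960, Pinehurst 0.939, Claybrook 1.187, Stonebridge 1.201.
Adams allocation: Oakdale 5, Rivermont 1, Pinehurst 1, Claybrook 1, Stonebridge 2.
Every allocation lies between the lower and upper quota.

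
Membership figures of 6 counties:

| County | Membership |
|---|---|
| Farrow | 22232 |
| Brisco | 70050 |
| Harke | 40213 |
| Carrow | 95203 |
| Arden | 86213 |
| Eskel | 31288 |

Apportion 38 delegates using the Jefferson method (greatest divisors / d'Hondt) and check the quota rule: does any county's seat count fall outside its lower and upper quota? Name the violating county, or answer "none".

none

Standard quotas: Farrow 2.447, Brisco 7.711, Harke 4.427, Carrow 10.480, Arden 9.490, Eskel 3.444.
Jefferson allocation: Farrow 2, Brisco 8, Harke 4, Carrow 11, Arden 10, Eskel 3.
Every allocation lies between the lower and upper quota.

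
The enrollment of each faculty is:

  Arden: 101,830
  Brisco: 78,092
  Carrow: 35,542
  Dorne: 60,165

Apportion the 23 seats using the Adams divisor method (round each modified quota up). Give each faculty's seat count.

Standard divisor 275629/23 ≈ 11983.87; standard quotas: Arden 8.497, Brisco 6.516, Carrow 2.966, Dorne 5.020.
Rounding up gives 9, 7, 3, 6 = 25 seats, so the divisor must be adjusted.
With modified divisor 12900: modified quotas Arden 7.894, Brisco 6.054, Carrow 2.755, Dorne 4.664.
Rounding up: Arden 8, Brisco 7, Carrow 3, Dorne 5 (total 23).

Arden: 8, Brisco: 7, Carrow: 3, Dorne: 5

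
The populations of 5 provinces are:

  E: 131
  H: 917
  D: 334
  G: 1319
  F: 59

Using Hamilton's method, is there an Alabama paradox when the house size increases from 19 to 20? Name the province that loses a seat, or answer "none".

At 19 seats: E 1, H 6, D 2, G 9, F 1.
At 20 seats: E 1, H 7, D 2, G 10, F 0.
F drops from 1 to 0.

F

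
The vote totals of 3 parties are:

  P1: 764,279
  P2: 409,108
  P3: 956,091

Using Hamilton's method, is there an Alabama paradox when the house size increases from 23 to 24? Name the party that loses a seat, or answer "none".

P2

At 23 seats: P1 8, P2 5, P3 10.
At 24 seats: P1 9, P2 4, P3 11.
P2 drops from 5 to 4.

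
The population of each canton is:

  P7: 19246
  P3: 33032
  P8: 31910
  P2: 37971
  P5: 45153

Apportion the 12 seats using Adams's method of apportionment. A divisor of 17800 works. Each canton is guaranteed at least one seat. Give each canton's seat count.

P7: 2, P3: 2, P8: 2, P2: 3, P5: 3

With modified divisor 17800: modified quotas P7 1.081, P3 1.856, P8 1.793, P2 2.133, P5 2.537.
Rounding up: P7 2, P3 2, P8 2, P2 3, P5 3 (total 12).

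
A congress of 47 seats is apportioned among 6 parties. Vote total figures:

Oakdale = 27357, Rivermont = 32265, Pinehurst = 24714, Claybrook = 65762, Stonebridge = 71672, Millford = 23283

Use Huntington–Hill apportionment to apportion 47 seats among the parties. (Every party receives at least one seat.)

Oakdale 5; Rivermont 6; Pinehurst 5; Claybrook 13; Stonebridge 14; Millford 4

With divisor 5236: modified quotas Oakdale 5.225, Rivermont 6.162, Pinehurst 4.720, Claybrook 12.560, Stonebridge 13.688, Millford 4.447.
Geometric-mean thresholds: Oakdale √(5·6)=5.477, Rivermont √(6·7)=6.481, Pinehurst √(4·5)=4.472, Claybrook √(12·13)=12.490, Stonebridge √(13·14)=13.491, Millford √(4·5)=4.472.
Each quota rounded against its threshold gives Oakdale 5, Rivermont 6, Pinehurst 5, Claybrook 13, Stonebridge 14, Millford 4 (total 47).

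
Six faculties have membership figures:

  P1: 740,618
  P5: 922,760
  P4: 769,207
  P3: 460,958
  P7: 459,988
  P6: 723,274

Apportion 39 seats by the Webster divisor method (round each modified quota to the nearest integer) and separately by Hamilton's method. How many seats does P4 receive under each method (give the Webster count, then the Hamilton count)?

8 and 7

Webster: P1 7, P5 9, P4 8, P3 4, P7 4, P6 7.
Hamilton: P1 7, P5 9, P4 7, P3 5, P7 4, P6 7.
P4 gets 8 under Webster and 7 under Hamilton.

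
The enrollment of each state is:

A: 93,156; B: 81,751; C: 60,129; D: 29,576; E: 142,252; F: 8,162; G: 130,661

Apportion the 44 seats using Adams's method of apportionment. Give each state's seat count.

Standard divisor 545687/44 ≈ 12401.977; standard quotas: A 7.511, B 6.592, C 4.848, D 2.385, E 11.470, F 0.658, G 10.535.
Rounding up gives 8, 7, 5, 3, 12, 1, 11 = 47 seats, so the divisor must be adjusted.
With modified divisor 13500: modified quotas A 6.900, B 6.056, C 4.454, D 2.191, E 10.537, F 0.605, G 9.679.
Rounding up: A 7, B 7, C 5, D 3, E 11, F 1, G 10 (total 44).

A: 7; B: 7; C: 5; D: 3; E: 11; F: 1; G: 10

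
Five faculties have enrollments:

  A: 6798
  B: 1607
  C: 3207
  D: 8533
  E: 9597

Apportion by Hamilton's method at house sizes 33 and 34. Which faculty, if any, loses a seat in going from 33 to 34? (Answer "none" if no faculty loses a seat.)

At 33 seats: A 7, B 2, C 4, D 9, E 11.
At 34 seats: A 8, B 2, C 3, D 10, E 11.
C drops from 4 to 3.

C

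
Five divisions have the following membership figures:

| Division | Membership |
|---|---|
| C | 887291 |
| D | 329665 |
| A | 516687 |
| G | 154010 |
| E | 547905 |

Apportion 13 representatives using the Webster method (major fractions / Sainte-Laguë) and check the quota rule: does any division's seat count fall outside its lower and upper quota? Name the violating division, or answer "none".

Standard quotas: C 4.736, D 1.760, A 2.758, G 0.822, E 2.924.
Webster allocation: C 4, D 2, A 3, G 1, E 3.
Every allocation lies between the lower and upper quota.

none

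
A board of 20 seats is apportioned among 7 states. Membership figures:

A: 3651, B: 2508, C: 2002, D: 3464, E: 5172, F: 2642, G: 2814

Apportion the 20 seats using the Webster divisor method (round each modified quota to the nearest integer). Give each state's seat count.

A 3, B 2, C 2, D 3, E 5, F 2, G 3

Standard divisor 22253/20 ≈ 1112.65; standard quotas: A 3.281, B 2.254, C 1.799, D 3.113, E 4.648, F 2.375, G 2.529.
Rounding to the nearest integer gives A 3, B 2, C 2, D 3, E 5, F 2, G 3 — total 20, matching the house size, so no adjustment is needed.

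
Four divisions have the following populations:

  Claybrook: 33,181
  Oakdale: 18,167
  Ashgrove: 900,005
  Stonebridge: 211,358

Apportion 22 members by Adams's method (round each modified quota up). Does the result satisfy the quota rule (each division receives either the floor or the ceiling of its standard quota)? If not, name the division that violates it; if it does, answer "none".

Standard quotas: Claybrook 0.628, Oakdale 0.344, Ashgrove 17.029, Stonebridge 3.999.
Adams allocation: Claybrook 1, Oakdale 1, Ashgrove 16, Stonebridge 4.
Ashgrove has quota 17.029 (lower 17, upper 18) but receives 16 — outside the quota interval.

Ashgrove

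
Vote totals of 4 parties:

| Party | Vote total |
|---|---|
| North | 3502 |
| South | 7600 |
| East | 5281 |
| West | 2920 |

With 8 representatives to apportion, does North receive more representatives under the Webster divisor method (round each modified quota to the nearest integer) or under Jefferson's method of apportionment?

Webster: North 2, South 3, East 2, West 1.
Jefferson: North 1, South 4, East 2, West 1.
North gets 2 under Webster and 1 under Jefferson.

Webster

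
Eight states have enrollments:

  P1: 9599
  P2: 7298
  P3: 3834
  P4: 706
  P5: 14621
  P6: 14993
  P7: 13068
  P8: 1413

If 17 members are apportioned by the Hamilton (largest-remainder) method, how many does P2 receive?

The standard divisor is 65532/17 ≈ 3854.824.
Standard quotas: P1 2.4901, P2 1.8932, P3 0.9946, P4 0.1831, P5 3.7929, P6 3.8894, P7 3.3900, P8 0.3666.
Lower quotas: P1 2, P2 1, P3 0, P4 0, P5 3, P6 3, P7 3, P8 0 (sum 12, leaving 5 seats).
Remainders in descending order: P3 0.9946, P2 0.8932, P6 0.8894, P5 0.7929, P1 0.4901, P7 0.3900, P8 0.3666, P4 0.1831.
Largest remainders: P3, P2, P6, P5, P1 receive the extra seats.
P2 receives 2.

2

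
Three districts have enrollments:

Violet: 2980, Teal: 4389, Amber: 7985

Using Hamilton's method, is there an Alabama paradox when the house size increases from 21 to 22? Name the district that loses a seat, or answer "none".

none

At 21 seats: Violet 4, Teal 6, Amber 11.
At 22 seats: Violet 4, Teal 6, Amber 12.
No district's allocation decreased.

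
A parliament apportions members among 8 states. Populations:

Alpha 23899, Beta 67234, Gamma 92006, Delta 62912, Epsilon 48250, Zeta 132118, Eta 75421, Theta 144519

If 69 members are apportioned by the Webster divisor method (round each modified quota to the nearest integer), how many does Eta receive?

8

Standard divisor 646359/69 ≈ 9367.522; standard quotas: Alpha 2.551, Beta 7.177, Gamma 9.822, Delta 6.716, Epsilon 5.151, Zeta 14.104, Eta 8.051, Theta 15.428.
Rounding to the nearest integer gives Alpha 3, Beta 7, Gamma 10, Delta 7, Epsilon 5, Zeta 14, Eta 8, Theta 15 — total 69, matching the house size, so no adjustment is needed.
Eta receives 8.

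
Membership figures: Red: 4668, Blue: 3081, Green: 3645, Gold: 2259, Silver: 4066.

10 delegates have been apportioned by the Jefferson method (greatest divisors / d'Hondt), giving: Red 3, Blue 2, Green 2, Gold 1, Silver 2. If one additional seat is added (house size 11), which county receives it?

Priority for the next seat is population ÷ (current seats + 1).
Priorities: Red 1167.000, Blue 1027.000, Green 1215.000, Gold 1129.500, Silver 1355.333.
Highest priority: Silver.

Silver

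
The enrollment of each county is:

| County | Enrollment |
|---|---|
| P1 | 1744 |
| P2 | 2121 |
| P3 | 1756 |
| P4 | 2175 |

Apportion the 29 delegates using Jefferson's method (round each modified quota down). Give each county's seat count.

Standard divisor 7796/29 ≈ 268.828; standard quotas: P1 6.487, P2 7.890, P3 6.532, P4 8.091.
Rounding down gives 6, 7, 6, 8 = 27 seats, so the divisor must be adjusted.
With modified divisor 250: modified quotas P1 6.976, P2 8.484, P3 7.024, P4 8.700.
Rounding down: P1 6, P2 8, P3 7, P4 8 (total 29).

P1: 6, P2: 8, P3: 7, P4: 8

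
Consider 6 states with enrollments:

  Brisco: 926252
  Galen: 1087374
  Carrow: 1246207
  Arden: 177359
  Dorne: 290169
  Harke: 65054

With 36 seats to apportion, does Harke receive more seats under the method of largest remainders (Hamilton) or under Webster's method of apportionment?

Webster

Hamilton: Brisco 9, Galen 10, Carrow 12, Arden 2, Dorne 3, Harke 0.
Webster: Brisco 9, Galen 10, Carrow 11, Arden 2, Dorne 3, Harke 1.
Harke gets 0 under Hamilton and 1 under Webster.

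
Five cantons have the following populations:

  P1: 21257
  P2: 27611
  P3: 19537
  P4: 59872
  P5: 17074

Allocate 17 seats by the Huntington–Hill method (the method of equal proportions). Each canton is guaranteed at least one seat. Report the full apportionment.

P1 3, P2 3, P3 2, P4 7, P5 2

With divisor 8339: modified quotas P1 2.549, P2 3.311, P3 2.343, P4 7.180, P5 2.047.
Geometric-mean thresholds: P1 √(2·3)=2.449, P2 √(3·4)=3.464, P3 √(2·3)=2.449, P4 √(7·8)=7.483, P5 √(2·3)=2.449.
Each quota rounded against its threshold gives P1 3, P2 3, P3 2, P4 7, P5 2 (total 17).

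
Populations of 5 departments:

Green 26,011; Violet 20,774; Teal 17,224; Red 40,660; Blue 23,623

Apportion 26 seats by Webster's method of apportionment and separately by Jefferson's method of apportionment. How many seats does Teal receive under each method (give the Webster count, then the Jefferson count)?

Webster: Green 5, Violet 4, Teal 4, Red 8, Blue 5.
Jefferson: Green 5, Violet 4, Teal 3, Red 9, Blue 5.
Teal gets 4 under Webster and 3 under Jefferson.

4 and 3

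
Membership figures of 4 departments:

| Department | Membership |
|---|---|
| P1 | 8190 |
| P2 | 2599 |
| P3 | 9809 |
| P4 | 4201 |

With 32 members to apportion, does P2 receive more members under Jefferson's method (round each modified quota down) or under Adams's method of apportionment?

Jefferson: P1 11, P2 3, P3 13, P4 5.
Adams: P1 10, P2 4, P3 12, P4 6.
P2 gets 3 under Jefferson and 4 under Adams.

Adams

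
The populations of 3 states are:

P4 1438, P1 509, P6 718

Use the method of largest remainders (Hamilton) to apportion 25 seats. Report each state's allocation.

Standard divisor: 2665 ÷ 25 ≈ 106.6.
Standard quotas: P4 13.490, P1 4.775, P6 6.735.
Lower quotas: P4 13, P1 4, P6 6 (sum 23, leaving 2 seats).
Remainders in descending order: P1 0.775, P6 0.735, P4 0.490.
The surplus seats go to P1, P6.

P4 13, P1 5, P6 7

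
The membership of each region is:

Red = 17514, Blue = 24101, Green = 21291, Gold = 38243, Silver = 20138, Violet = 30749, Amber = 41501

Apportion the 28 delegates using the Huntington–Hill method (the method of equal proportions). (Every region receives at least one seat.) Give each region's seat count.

With divisor 6970: modified quotas Red 2.513, Blue 3.458, Green 3.055, Gold 5.487, Silver 2.889, Violet 4.412, Amber 5.954.
Geometric-mean thresholds: Red √(2·3)=2.449, Blue √(3·4)=3.464, Green √(3·4)=3.464, Gold √(5·6)=5.477, Silver √(2·3)=2.449, Violet √(4·5)=4.472, Amber √(5·6)=5.477.
Each quota rounded against its threshold gives Red 3, Blue 3, Green 3, Gold 6, Silver 3, Violet 4, Amber 6 (total 28).

Red 3, Blue 3, Green 3, Gold 6, Silver 3, Violet 4, Amber 6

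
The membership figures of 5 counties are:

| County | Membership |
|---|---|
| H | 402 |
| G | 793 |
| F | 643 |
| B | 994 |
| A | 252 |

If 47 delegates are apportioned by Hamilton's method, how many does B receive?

15

The standard divisor is 3084/47 ≈ 65.617.
Standard quotas: H 6.126, G 12.085, F 9.799, B 15.149, A 3.840.
Lower quotas: H 6, G 12, F 9, B 15, A 3 (sum 45, leaving 2 seats).
Remainders in descending order: A 0.840, F 0.799, B 0.149, H 0.126, G 0.085.
Largest remainders: A, F receive the extra seats.
B receives 15.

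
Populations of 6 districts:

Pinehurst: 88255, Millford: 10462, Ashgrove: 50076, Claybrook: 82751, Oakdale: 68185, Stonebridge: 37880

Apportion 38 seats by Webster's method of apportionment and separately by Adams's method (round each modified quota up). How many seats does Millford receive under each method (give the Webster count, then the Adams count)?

1 and 2

Webster: Pinehurst 10, Millford 1, Ashgrove 6, Claybrook 9, Oakdale 8, Stonebridge 4.
Adams: Pinehurst 10, Millford 2, Ashgrove 6, Claybrook 9, Oakdale 7, Stonebridge 4.
Millford gets 1 under Webster and 2 under Adams.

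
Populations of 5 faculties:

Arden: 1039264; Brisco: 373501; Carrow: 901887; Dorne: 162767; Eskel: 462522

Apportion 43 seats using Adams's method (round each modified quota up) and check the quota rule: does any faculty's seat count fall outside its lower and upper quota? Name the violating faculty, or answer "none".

Standard quotas: Arden 15.200, Brisco 5.463, Carrow 13.191, Dorne 2.381, Eskel 6.765.
Adams allocation: Arden 14, Brisco 6, Carrow 13, Dorne 3, Eskel 7.
Arden has quota 15.200 (lower 15, upper 16) but receives 14 — outside the quota interval.

Arden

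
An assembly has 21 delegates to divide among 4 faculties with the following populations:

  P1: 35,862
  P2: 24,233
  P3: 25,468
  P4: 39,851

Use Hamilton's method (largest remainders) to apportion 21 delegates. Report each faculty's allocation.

Total 125414; standard divisor 125414/21 ≈ 5972.095.
Standard quotas: P1 6.0049, P2 4.0577, P3 4.2645, P4 6.6729.
Lower quotas: P1 6, P2 4, P3 4, P4 6 (sum 20, leaving 1 seat).
Remainders in descending order: P4 0.6729, P3 0.2645, P2 0.0577, P1 0.0049.
The surplus seat goes to P4.

P1 6; P2 4; P3 4; P4 7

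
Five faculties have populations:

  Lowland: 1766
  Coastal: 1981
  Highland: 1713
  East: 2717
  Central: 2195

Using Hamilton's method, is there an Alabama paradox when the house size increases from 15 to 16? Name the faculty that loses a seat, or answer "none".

At 15 seats: Lowland 3, Coastal 3, Highland 2, East 4, Central 3.
At 16 seats: Lowland 3, Coastal 3, Highland 3, East 4, Central 3.
No faculty's allocation decreased.

none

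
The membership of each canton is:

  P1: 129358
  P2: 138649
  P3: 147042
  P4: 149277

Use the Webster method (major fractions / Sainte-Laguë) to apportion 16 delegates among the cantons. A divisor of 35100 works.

With modified divisor 35100: modified quotas P1 3.685, P2 3.950, P3 4.189, P4 4.253.
Rounding to the nearest integer: P1 4, P2 4, P3 4, P4 4 (total 16).

P1: 4; P2: 4; P3: 4; P4: 4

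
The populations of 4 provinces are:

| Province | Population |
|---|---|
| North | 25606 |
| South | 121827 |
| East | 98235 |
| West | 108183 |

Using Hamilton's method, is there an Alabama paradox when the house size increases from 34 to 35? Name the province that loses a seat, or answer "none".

At 34 seats: North 3, South 12, East 9, West 10.
At 35 seats: North 2, South 12, East 10, West 11.
North drops from 3 to 2.

North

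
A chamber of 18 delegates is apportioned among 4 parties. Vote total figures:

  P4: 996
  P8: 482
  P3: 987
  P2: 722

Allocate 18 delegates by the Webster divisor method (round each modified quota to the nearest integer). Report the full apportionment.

P4=6, P8=3, P3=5, P2=4

Standard divisor 3187/18 ≈ 177.056; standard quotas: P4 5.625, P8 2.722, P3 5.575, P2 4.078.
Rounding to the nearest integer gives 6, 3, 6, 4 = 19 seats, so the divisor must be adjusted.
With modified divisor 180.3: modified quotas P4 5.524, P8 2.673, P3 5.474, P2 4.004.
Rounding to the nearest integer: P4 6, P8 3, P3 5, P2 4 (total 18).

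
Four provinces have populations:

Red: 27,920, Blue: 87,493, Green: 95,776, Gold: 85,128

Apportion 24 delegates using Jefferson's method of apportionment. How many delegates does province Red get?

2

Standard divisor 296317/24 ≈ 12346.542; standard quotas: Red 2.261, Blue 7.086, Green 7.757, Gold 6.895.
Rounding down gives 2, 7, 7, 6 = 22 seats, so the divisor must be adjusted.
With modified divisor 11500: modified quotas Red 2.428, Blue 7.608, Green 8.328, Gold 7.402.
Rounding down: Red 2, Blue 7, Green 8, Gold 7 (total 24).
Red receives 2.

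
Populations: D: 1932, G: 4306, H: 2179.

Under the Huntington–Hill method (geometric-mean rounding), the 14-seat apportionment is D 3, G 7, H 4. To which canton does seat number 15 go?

G

Priority for the next seat is population ÷ (√(s·(s+1))).
Priorities: D 557.720, G 575.413, H 487.239.
Highest priority: G.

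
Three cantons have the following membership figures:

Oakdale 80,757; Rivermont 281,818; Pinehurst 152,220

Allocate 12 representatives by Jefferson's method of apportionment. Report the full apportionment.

Oakdale: 2, Rivermont: 7, Pinehurst: 3

Standard divisor 514795/12 ≈ 42899.583; standard quotas: Oakdale 1.882, Rivermont 6.569, Pinehurst 3.548.
Rounding down gives 1, 6, 3 = 10 seats, so the divisor must be adjusted.
With modified divisor 39200: modified quotas Oakdale 2.060, Rivermont 7.189, Pinehurst 3.883.
Rounding down: Oakdale 2, Rivermont 7, Pinehurst 3 (total 12).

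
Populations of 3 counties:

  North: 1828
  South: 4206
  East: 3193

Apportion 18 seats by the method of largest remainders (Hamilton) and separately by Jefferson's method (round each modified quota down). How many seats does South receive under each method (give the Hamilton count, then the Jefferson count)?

Hamilton: North 4, South 8, East 6.
Jefferson: North 3, South 9, East 6.
South gets 8 under Hamilton and 9 under Jefferson.

8 and 9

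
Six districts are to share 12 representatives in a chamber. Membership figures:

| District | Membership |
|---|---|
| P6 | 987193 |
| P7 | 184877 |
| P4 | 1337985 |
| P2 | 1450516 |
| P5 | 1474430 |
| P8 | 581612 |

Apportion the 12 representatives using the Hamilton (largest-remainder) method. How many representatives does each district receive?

Standard divisor: 6016613 ÷ 12 ≈ 501384.417.
Standard quotas: P6 1.9689, P7 0.3687, P4 2.6686, P2 2.8930, P5 2.9407, P8 1.1600.
Lower quotas: P6 1, P7 0, P4 2, P2 2, P5 2, P8 1 (sum 8, leaving 4 seats).
Remainders in descending order: P6 0.9689, P5 0.9407, P2 0.8930, P4 0.6686, P7 0.3687, P8 0.1600.
Largest remainders: P6, P5, P2, P4 receive the extra seats.

P6 2, P7 0, P4 3, P2 3, P5 3, P8 1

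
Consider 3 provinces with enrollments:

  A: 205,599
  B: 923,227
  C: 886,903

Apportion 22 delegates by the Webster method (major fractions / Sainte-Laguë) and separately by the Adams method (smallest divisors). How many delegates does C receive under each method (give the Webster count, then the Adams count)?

10 and 9

Webster: A 2, B 10, C 10.
Adams: A 3, B 10, C 9.
C gets 10 under Webster and 9 under Adams.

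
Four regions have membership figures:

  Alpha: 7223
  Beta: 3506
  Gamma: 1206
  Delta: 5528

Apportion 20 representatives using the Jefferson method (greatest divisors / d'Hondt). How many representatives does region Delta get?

6

Standard divisor 17463/20 ≈ 873.15; standard quotas: Alpha 8.272, Beta 4.015, Gamma 1.381, Delta 6.331.
Rounding down gives 8, 4, 1, 6 = 19 seats, so the divisor must be adjusted.
With modified divisor 800: modified quotas Alpha 9.029, Beta 4.383, Gamma 1.508, Delta 6.910.
Rounding down: Alpha 9, Beta 4, Gamma 1, Delta 6 (total 20).
Delta receives 6.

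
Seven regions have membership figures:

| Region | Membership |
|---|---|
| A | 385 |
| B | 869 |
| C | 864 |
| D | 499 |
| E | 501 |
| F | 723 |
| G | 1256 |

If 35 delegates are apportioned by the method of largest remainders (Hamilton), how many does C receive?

6

The standard divisor is 5097/35 ≈ 145.629.
Standard quotas: A 2.644, B 5.967, C 5.933, D 3.427, E 3.440, F 4.965, G 8.625.
Lower quotas: A 2, B 5, C 5, D 3, E 3, F 4, G 8 (sum 30, leaving 5 seats).
Remainders in descending order: B 0.967, F 0.965, C 0.933, A 0.644, G 0.625, E 0.440, D 0.427.
The surplus seats go to B, F, C, A, G.
C receives 6.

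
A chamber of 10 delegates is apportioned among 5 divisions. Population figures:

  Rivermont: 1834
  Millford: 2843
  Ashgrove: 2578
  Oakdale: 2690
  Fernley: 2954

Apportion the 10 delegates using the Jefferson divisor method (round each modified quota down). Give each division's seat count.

Standard divisor 12899/10 ≈ 1289.9; standard quotas: Rivermont 1.422, Millford 2.204, Ashgrove 1.999, Oakdale 2.085, Fernley 2.290.
Rounding down gives 1, 2, 1, 2, 2 = 8 seats, so the divisor must be adjusted.
With modified divisor 970: modified quotas Rivermont 1.891, Millford 2.931, Ashgrove 2.658, Oakdale 2.773, Fernley 3.045.
Rounding down: Rivermont 1, Millford 2, Ashgrove 2, Oakdale 2, Fernley 3 (total 10).

Rivermont=1; Millford=2; Ashgrove=2; Oakdale=2; Fernley=3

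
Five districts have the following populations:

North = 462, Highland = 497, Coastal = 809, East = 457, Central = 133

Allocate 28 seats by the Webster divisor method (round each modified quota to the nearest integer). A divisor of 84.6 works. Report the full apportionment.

With modified divisor 84.6: modified quotas North 5.461, Highland 5.875, Coastal 9.563, East 5.402, Central 1.572.
Rounding to the nearest integer: North 5, Highland 6, Coastal 10, East 5, Central 2 (total 28).

North 5, Highland 6, Coastal 10, East 5, Central 2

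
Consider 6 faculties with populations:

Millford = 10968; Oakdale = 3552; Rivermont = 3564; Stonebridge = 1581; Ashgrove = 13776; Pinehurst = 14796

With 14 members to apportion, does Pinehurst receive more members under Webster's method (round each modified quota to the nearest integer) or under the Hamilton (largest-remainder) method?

Webster

Webster: Millford 3, Oakdale 1, Rivermont 1, Stonebridge 0, Ashgrove 4, Pinehurst 5.
Hamilton: Millford 3, Oakdale 1, Rivermont 1, Stonebridge 1, Ashgrove 4, Pinehurst 4.
Pinehurst gets 5 under Webster and 4 under Hamilton.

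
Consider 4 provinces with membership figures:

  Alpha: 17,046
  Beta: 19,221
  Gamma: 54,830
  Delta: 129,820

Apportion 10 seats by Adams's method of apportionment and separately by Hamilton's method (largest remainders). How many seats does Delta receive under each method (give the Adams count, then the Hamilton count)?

5 and 6

Adams: Alpha 1, Beta 1, Gamma 3, Delta 5.
Hamilton: Alpha 1, Beta 1, Gamma 2, Delta 6.
Delta gets 5 under Adams and 6 under Hamilton.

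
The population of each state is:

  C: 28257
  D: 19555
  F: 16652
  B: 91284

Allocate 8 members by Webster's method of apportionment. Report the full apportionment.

Standard divisor 155748/8 ≈ 19468.5; standard quotas: C 1.451, D 1.004, F 0.855, B 4.689.
Rounding to the nearest integer gives C 1, D 1, F 1, B 5 — total 8, matching the house size, so no adjustment is needed.

C 1, D 1, F 1, B 5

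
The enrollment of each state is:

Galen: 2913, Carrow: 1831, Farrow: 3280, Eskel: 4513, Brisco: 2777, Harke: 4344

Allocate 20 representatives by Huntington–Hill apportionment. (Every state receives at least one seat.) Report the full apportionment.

With divisor 990: modified quotas Galen 2.942, Carrow 1.849, Farrow 3.313, Eskel 4.559, Brisco 2.805, Harke 4.388.
Geometric-mean thresholds: Galen √(2·3)=2.449, Carrow √(1·2)=1.414, Farrow √(3·4)=3.464, Eskel √(4·5)=4.472, Brisco √(2·3)=2.449, Harke √(4·5)=4.472.
Each quota rounded against its threshold gives Galen 3, Carrow 2, Farrow 3, Eskel 5, Brisco 3, Harke 4 (total 20).

Galen 3, Carrow 2, Farrow 3, Eskel 5, Brisco 3, Harke 4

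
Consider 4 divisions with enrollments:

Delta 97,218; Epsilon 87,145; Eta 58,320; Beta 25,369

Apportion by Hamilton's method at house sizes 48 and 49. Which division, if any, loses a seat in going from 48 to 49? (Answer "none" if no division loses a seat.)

At 48 seats: Delta 17, Epsilon 16, Eta 10, Beta 5.
At 49 seats: Delta 18, Epsilon 16, Eta 11, Beta 4.
Beta drops from 5 to 4.

Beta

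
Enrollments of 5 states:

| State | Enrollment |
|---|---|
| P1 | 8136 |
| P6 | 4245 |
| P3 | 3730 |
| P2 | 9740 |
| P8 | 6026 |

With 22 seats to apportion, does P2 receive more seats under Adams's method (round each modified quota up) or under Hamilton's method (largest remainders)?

Hamilton

Adams: P1 6, P6 3, P3 3, P2 6, P8 4.
Hamilton: P1 6, P6 3, P3 2, P2 7, P8 4.
P2 gets 6 under Adams and 7 under Hamilton.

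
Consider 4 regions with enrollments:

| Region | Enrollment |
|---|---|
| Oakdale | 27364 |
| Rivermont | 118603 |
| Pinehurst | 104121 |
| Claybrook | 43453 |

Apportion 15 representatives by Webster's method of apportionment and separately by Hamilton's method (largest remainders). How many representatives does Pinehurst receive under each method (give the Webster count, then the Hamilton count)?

Webster: Oakdale 1, Rivermont 6, Pinehurst 6, Claybrook 2.
Hamilton: Oakdale 2, Rivermont 6, Pinehurst 5, Claybrook 2.
Pinehurst gets 6 under Webster and 5 under Hamilton.

6 and 5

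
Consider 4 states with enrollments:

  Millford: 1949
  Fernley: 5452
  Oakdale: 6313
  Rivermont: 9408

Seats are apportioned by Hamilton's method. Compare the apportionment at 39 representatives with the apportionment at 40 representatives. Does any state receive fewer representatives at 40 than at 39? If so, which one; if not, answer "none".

none

At 39 seats: Millford 3, Fernley 9, Oakdale 11, Rivermont 16.
At 40 seats: Millford 3, Fernley 10, Oakdale 11, Rivermont 16.
No state's allocation decreased.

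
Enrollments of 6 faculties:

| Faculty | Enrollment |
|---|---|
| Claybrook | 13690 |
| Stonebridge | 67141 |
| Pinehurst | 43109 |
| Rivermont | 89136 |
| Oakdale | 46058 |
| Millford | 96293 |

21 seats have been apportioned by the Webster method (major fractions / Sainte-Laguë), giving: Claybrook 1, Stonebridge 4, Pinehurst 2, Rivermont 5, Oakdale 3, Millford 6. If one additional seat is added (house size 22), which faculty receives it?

Priority for the next seat is population ÷ (current seats + 0.5).
Priorities: Claybrook 9126.667, Stonebridge 14920.222, Pinehurst 17243.600, Rivermont 16206.545, Oakdale 13159.429, Millford 14814.308.
Highest priority: Pinehurst.

Pinehurst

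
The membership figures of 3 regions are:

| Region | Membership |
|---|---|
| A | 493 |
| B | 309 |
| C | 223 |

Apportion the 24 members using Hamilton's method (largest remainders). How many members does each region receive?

Standard divisor: 1025 ÷ 24 ≈ 42.708.
Standard quotas: A 11.543, B 7.235, C 5.221.
Lower quotas: A 11, B 7, C 5 (sum 23, leaving 1 seat).
Remainders in descending order: A 0.543, B 0.235, C 0.221.
The surplus seat goes to A.

A 12; B 7; C 5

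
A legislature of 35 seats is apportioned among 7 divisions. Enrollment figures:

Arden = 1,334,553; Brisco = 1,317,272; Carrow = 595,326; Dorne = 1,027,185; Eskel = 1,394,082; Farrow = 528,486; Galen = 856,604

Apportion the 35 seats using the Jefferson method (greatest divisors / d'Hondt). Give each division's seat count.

Standard divisor 7053508/35 ≈ 201528.8; standard quotas: Arden 6.622, Brisco 6.536, Carrow 2.954, Dorne 5.097, Eskel 6.918, Farrow 2.622, Galen 4.251.
Rounding down gives 6, 6, 2, 5, 6, 2, 4 = 31 seats, so the divisor must be adjusted.
With modified divisor 182200: modified quotas Arden 7.325, Brisco 7.230, Carrow 3.267, Dorne 5.638, Eskel 7.651, Farrow 2.901, Galen 4.701.
Rounding down: Arden 7, Brisco 7, Carrow 3, Dorne 5, Eskel 7, Farrow 2, Galen 4 (total 35).

Arden=7, Brisco=7, Carrow=3, Dorne=5, Eskel=7, Farrow=2, Galen=4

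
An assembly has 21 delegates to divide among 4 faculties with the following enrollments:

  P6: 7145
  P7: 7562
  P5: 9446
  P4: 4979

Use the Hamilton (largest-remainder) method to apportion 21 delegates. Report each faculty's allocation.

Total 29132; standard divisor 29132/21 ≈ 1387.238.
Standard quotas: P6 5.1505, P7 5.4511, P5 6.8092, P4 3.5891.
Lower quotas: P6 5, P7 5, P5 6, P4 3 (sum 19, leaving 2 seats).
Remainders in descending order: P5 0.8092, P4 0.5891, P7 0.4511, P6 0.1505.
Largest remainders: P5, P4 receive the extra seats.

P6 5, P7 5, P5 7, P4 4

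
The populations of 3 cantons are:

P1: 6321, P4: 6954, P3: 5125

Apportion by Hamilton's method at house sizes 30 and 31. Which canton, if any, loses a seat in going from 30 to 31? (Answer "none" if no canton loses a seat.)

At 30 seats: P1 10, P4 11, P3 9.
At 31 seats: P1 11, P4 12, P3 8.
P3 drops from 9 to 8.

P3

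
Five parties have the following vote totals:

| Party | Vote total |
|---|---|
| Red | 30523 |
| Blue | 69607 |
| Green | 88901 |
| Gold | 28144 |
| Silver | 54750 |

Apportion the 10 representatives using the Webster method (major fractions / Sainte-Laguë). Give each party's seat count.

Standard divisor 271925/10 ≈ 27192.5; standard quotas: Red 1.122, Blue 2.560, Green 3.269, Gold 1.035, Silver 2.013.
Rounding to the nearest integer gives Red 1, Blue 3, Green 3, Gold 1, Silver 2 — total 10, matching the house size, so no adjustment is needed.

Red=1; Blue=3; Green=3; Gold=1; Silver=2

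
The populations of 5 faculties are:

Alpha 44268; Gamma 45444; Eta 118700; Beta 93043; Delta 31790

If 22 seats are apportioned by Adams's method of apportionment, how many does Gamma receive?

Standard divisor 333245/22 ≈ 15147.5; standard quotas: Alpha 2.922, Gamma 3.000, Eta 7.836, Beta 6.142, Delta 2.099.
Rounding up gives 3, 4, 8, 7, 3 = 25 seats, so the divisor must be adjusted.
With modified divisor 16400: modified quotas Alpha 2.699, Gamma 2.771, Eta 7.238, Beta 5.673, Delta 1.938.
Rounding up: Alpha 3, Gamma 3, Eta 8, Beta 6, Delta 2 (total 22).
Gamma receives 3.

3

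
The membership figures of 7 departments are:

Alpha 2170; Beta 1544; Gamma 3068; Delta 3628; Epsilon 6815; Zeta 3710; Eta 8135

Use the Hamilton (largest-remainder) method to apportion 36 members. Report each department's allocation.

Alpha 3, Beta 2, Gamma 4, Delta 4, Epsilon 8, Zeta 5, Eta 10

Standard divisor: 29070 ÷ 36 ≈ 807.5.
Standard quotas: Alpha 2.6873, Beta 1.9121, Gamma 3.7994, Delta 4.4929, Epsilon 8.4396, Zeta 4.5944, Eta 10.0743.
Lower quotas: Alpha 2, Beta 1, Gamma 3, Delta 4, Epsilon 8, Zeta 4, Eta 10 (sum 32, leaving 4 seats).
Remainders in descending order: Beta 0.9121, Gamma 0.7994, Alpha 0.6873, Zeta 0.5944, Delta 0.4929, Epsilon 0.4396, Eta 0.0743.
The surplus seats go to Beta, Gamma, Alpha, Zeta.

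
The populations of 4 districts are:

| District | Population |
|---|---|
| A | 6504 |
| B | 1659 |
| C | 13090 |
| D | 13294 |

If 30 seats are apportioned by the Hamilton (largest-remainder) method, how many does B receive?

Total 34547; standard divisor 34547/30 ≈ 1151.567.
Standard quotas: A 5.6480, B 1.4406, C 11.3671, D 11.5443.
Lower quotas: A 5, B 1, C 11, D 11 (sum 28, leaving 2 seats).
Remainders in descending order: A 0.6480, D 0.5443, B 0.4406, C 0.3671.
Largest remainders: A, D receive the extra seats.
B receives 1.

1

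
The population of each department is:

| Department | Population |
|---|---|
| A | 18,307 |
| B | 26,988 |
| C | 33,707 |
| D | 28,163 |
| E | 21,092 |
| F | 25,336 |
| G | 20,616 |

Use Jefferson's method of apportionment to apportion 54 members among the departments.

A 6, B 8, C 11, D 9, E 6, F 8, G 6

Standard divisor 174209/54 ≈ 3226.093; standard quotas: A 5.675, B 8.366, C 10.448, D 8.730, E 6.538, F 7.853, G 6.390.
Rounding down gives 5, 8, 10, 8, 6, 7, 6 = 50 seats, so the divisor must be adjusted.
With modified divisor 3030: modified quotas A 6.042, B 8.907, C 11.124, D 9.295, E 6.961, F 8.362, G 6.804.
Rounding down: A 6, B 8, C 11, D 9, E 6, F 8, G 6 (total 54).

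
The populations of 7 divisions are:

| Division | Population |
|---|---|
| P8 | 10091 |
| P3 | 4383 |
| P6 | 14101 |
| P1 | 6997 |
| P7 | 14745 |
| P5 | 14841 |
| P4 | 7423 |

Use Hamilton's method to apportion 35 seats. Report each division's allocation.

Standard divisor: 72581 ÷ 35 ≈ 2073.743.
Standard quotas: P8 4.8661, P3 2.1136, P6 6.7998, P1 3.3741, P7 7.1103, P5 7.1566, P4 3.5795.
Lower quotas: P8 4, P3 2, P6 6, P1 3, P7 7, P5 7, P4 3 (sum 32, leaving 3 seats).
Remainders in descending order: P8 0.8661, P6 0.7998, P4 0.5795, P1 0.3741, P5 0.1566, P3 0.1136, P7 0.1103.
Largest remainders: P8, P6, P4 receive the extra seats.

P8 5, P3 2, P6 7, P1 3, P7 7, P5 7, P4 4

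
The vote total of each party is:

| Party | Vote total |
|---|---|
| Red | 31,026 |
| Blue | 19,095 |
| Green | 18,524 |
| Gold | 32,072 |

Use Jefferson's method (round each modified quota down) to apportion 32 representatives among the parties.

Standard divisor 100717/32 ≈ 3147.406; standard quotas: Red 9.858, Blue 6.067, Green 5.885, Gold 10.190.
Rounding down gives 9, 6, 5, 10 = 30 seats, so the divisor must be adjusted.
With modified divisor 3000: modified quotas Red 10.342, Blue 6.365, Green 6.175, Gold 10.691.
Rounding down: Red 10, Blue 6, Green 6, Gold 10 (total 32).

Red=10, Blue=6, Green=6, Gold=10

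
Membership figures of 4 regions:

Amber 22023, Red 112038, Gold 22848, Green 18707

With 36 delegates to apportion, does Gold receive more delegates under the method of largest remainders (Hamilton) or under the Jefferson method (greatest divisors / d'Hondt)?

Hamilton

Hamilton: Amber 4, Red 23, Gold 5, Green 4.
Jefferson: Amber 4, Red 24, Gold 4, Green 4.
Gold gets 5 under Hamilton and 4 under Jefferson.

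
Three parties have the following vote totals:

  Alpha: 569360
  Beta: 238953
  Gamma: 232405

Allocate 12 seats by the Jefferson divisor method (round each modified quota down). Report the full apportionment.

Alpha 7, Beta 3, Gamma 2

Standard divisor 1040718/12 ≈ 86726.5; standard quotas: Alpha 6.565, Beta 2.755, Gamma 2.680.
Rounding down gives 6, 2, 2 = 10 seats, so the divisor must be adjusted.
With modified divisor 78600: modified quotas Alpha 7.244, Beta 3.040, Gamma 2.957.
Rounding down: Alpha 7, Beta 3, Gamma 2 (total 12).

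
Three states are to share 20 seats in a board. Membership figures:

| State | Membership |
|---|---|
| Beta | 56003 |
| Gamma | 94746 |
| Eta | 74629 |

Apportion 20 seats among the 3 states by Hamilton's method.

Beta 5, Gamma 8, Eta 7

Standard divisor: 225378 ÷ 20 ≈ 11268.9.
Standard quotas: Beta 4.9697, Gamma 8.4077, Eta 6.6226.
Lower quotas: Beta 4, Gamma 8, Eta 6 (sum 18, leaving 2 seats).
Remainders in descending order: Beta 0.9697, Eta 0.6226, Gamma 0.4077.
The surplus seats go to Beta, Eta.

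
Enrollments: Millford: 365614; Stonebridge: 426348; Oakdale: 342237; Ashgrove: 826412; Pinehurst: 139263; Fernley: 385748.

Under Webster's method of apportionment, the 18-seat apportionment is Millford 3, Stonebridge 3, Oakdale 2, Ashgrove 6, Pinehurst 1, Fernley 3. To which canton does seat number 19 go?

Oakdale

Priority for the next seat is population ÷ (current seats + 0.5).
Priorities: Millford 104461.143, Stonebridge 121813.714, Oakdale 136894.800, Ashgrove 127140.308, Pinehurst 92842.000, Fernley 110213.714.
Highest priority: Oakdale.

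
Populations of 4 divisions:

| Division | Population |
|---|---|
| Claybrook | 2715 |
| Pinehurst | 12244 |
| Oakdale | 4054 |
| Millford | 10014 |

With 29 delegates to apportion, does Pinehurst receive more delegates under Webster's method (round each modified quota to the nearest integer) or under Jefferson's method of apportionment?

Jefferson

Webster: Claybrook 3, Pinehurst 12, Oakdale 4, Millford 10.
Jefferson: Claybrook 2, Pinehurst 13, Oakdale 4, Millford 10.
Pinehurst gets 12 under Webster and 13 under Jefferson.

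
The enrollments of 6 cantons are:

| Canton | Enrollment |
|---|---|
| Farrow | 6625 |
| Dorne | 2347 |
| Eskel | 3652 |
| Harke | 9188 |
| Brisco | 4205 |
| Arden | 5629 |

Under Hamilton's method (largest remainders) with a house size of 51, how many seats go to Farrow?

The standard divisor is 31646/51 ≈ 620.51.
Standard quotas: Farrow 10.6767, Dorne 3.7824, Eskel 5.8855, Harke 14.8072, Brisco 6.7767, Arden 9.0716.
Lower quotas: Farrow 10, Dorne 3, Eskel 5, Harke 14, Brisco 6, Arden 9 (sum 47, leaving 4 seats).
Remainders in descending order: Eskel 0.8855, Harke 0.8072, Dorne 0.7824, Brisco 0.7767, Farrow 0.6767, Arden 0.0716.
Largest remainders: Eskel, Harke, Dorne, Brisco receive the extra seats.
Farrow receives 10.

10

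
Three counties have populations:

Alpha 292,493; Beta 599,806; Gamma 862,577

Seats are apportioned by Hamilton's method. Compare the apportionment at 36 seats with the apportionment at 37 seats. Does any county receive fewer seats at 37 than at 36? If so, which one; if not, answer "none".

At 36 seats: Alpha 6, Beta 12, Gamma 18.
At 37 seats: Alpha 6, Beta 13, Gamma 18.
No county's allocation decreased.

none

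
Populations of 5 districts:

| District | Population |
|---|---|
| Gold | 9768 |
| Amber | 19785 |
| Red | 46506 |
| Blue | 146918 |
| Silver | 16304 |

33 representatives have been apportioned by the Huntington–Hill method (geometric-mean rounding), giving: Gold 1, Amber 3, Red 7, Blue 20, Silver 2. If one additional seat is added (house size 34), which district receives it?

Priority for the next seat is population ÷ (√(s·(s+1))).
Priorities: Gold 6907.019, Amber 5711.438, Red 6214.626, Blue 7168.864, Silver 6656.080.
Highest priority: Blue.

Blue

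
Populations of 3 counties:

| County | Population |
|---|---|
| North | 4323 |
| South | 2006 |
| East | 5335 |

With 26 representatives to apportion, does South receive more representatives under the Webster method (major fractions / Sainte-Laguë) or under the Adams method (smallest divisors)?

Adams

Webster: North 10, South 4, East 12.
Adams: North 9, South 5, East 12.
South gets 4 under Webster and 5 under Adams.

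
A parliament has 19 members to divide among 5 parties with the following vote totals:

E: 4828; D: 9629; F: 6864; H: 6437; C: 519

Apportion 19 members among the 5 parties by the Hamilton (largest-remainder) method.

E 3, D 7, F 5, H 4, C 0

Standard divisor: 28277 ÷ 19 ≈ 1488.263.
Standard quotas: E 3.2440, D 6.4700, F 4.6121, H 4.3252, C 0.3487.
Lower quotas: E 3, D 6, F 4, H 4, C 0 (sum 17, leaving 2 seats).
Remainders in descending order: F 0.6121, D 0.4700, C 0.3487, H 0.3252, E 0.2440.
The surplus seats go to F, D.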